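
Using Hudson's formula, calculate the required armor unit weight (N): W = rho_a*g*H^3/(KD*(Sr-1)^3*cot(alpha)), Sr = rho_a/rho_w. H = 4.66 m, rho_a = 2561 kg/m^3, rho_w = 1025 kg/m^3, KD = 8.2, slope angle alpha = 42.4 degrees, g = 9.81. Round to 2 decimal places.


Sr = rho_a / rho_w = 2561 / 1025 = 2.498537
(Sr - 1) = 1.498537
(Sr - 1)^3 = 3.365132
cot(42.4) = 1 / tan(42.4) = 1 / 0.913125 = 1.095140
Numerator = 2561 * 9.81 * 4.66^3 = 2542355.8374
Denominator = 8.2 * 3.365132 * 1.095140 = 30.219372
W = 2542355.8374 / 30.219372
W = 84130.00 N

84130.00


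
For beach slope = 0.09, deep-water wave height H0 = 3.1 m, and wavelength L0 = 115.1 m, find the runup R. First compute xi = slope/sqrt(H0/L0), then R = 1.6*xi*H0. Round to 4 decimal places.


xi = slope / sqrt(H0/L0)
H0/L0 = 3.1/115.1 = 0.026933
sqrt(0.026933) = 0.164113
xi = 0.09 / 0.164113 = 0.548402
R = 1.6 * xi * H0 = 1.6 * 0.548402 * 3.1
R = 2.7201 m

2.7201


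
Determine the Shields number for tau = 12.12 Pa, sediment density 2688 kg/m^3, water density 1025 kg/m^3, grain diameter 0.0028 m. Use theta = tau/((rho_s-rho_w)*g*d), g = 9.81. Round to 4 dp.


theta = tau / ((rho_s - rho_w) * g * d)
rho_s - rho_w = 2688 - 1025 = 1663
Denominator = 1663 * 9.81 * 0.0028 = 45.679284
theta = 12.12 / 45.679284
theta = 0.2653

0.2653


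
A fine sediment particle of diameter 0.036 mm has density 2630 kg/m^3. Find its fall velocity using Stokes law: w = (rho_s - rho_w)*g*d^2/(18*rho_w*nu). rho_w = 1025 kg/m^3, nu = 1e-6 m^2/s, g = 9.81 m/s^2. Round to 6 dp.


w = (rho_s - rho_w) * g * d^2 / (18 * rho_w * nu)
d = 0.036 mm = 0.000036 m
rho_s - rho_w = 2630 - 1025 = 1605
Numerator = 1605 * 9.81 * (0.000036)^2 = 0.000020405585
Denominator = 18 * 1025 * 1e-6 = 0.018450
w = 0.001106 m/s

0.001106


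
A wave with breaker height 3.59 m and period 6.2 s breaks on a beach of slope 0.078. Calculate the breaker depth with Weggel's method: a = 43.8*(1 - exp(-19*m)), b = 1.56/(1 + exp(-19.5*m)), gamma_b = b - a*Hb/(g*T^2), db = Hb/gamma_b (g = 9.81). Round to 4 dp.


a = 43.8 * (1 - exp(-19 * m))
exp(-19 * 0.078) = exp(-1.4820) = 0.227183
a = 43.8 * (1 - 0.227183) = 33.849390
b = 1.56 / (1 + exp(-19.5 * m))
exp(-19.5 * 0.078) = exp(-1.5210) = 0.218493
b = 1.56 / (1 + 0.218493) = 1.280270
Hb / (g * T^2) = 3.59 / (9.81 * 6.2^2) = 3.59 / 377.0964 = 0.00952011
gamma_b = b - a * Hb/(g*T^2) = 1.280270 - 33.849390 * 0.00952011 = 0.958020
db = Hb / gamma_b = 3.59 / 0.958020
db = 3.7473 m

3.7473


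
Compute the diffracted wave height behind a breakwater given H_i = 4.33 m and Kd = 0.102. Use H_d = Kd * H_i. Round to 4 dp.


H_d = Kd * H_i
H_d = 0.102 * 4.33
H_d = 0.4417 m

0.4417


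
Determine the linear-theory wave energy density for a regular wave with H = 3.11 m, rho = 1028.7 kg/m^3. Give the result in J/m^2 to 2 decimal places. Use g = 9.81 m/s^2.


E = (1/8) * rho * g * H^2
E = (1/8) * 1028.7 * 9.81 * 3.11^2
E = 0.125 * 1028.7 * 9.81 * 9.6721
E = 12200.81 J/m^2

12200.81


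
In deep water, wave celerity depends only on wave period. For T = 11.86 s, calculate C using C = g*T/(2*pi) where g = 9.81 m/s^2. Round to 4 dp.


We use the deep-water celerity formula:
C = g * T / (2 * pi)
C = 9.81 * 11.86 / (2 * 3.14159...)
C = 116.346600 / 6.283185
C = 18.5171 m/s

18.5171


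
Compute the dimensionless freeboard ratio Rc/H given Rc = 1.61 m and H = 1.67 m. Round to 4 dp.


Relative freeboard = Rc / H
= 1.61 / 1.67
= 0.9641

0.9641


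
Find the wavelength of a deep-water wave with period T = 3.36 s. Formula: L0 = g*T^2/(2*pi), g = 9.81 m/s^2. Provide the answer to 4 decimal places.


L0 = g * T^2 / (2 * pi)
L0 = 9.81 * 3.36^2 / (2 * pi)
L0 = 9.81 * 11.2896 / 6.28319
L0 = 110.7510 / 6.28319
L0 = 17.6266 m

17.6266


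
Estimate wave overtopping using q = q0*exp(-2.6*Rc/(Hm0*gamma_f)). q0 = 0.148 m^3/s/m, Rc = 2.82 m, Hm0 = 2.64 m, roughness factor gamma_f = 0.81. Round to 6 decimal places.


q = q0 * exp(-2.6 * Rc / (Hm0 * gamma_f))
Exponent = -2.6 * 2.82 / (2.64 * 0.81)
= -2.6 * 2.82 / 2.1384
= -3.428732
exp(-3.428732) = 0.032428
q = 0.148 * 0.032428
q = 0.004799 m^3/s/m

0.004799


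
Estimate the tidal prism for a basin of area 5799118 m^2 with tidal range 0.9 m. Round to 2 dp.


Tidal prism = Area * Tidal range
P = 5799118 * 0.9
P = 5219206.20 m^3

5219206.20


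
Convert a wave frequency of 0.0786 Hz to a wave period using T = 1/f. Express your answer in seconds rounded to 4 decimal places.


T = 1 / f
T = 1 / 0.0786
T = 12.7226 s

12.7226


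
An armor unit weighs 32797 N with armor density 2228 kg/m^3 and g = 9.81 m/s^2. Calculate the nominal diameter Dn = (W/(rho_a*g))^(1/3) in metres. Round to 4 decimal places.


V = W / (rho_a * g)
V = 32797 / (2228 * 9.81)
V = 32797 / 21856.68
V = 1.500548 m^3
Dn = V^(1/3) = 1.500548^(1/3)
Dn = 1.1449 m

1.1449


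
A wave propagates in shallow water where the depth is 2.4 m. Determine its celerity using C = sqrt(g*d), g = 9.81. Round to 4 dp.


Using the shallow-water approximation:
C = sqrt(g * d) = sqrt(9.81 * 2.4)
C = sqrt(23.5440)
C = 4.8522 m/s

4.8522


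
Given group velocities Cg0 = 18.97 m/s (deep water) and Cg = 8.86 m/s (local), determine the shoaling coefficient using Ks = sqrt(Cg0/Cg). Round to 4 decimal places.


Ks = sqrt(Cg0 / Cg)
Ks = sqrt(18.97 / 8.86)
Ks = sqrt(2.1411)
Ks = 1.4632

1.4632


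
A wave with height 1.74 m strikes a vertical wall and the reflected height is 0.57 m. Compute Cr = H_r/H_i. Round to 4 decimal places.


Cr = H_r / H_i
Cr = 0.57 / 1.74
Cr = 0.3276

0.3276


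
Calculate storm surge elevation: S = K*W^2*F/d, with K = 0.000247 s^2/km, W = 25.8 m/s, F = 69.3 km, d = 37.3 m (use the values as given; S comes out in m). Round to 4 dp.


S = K * W^2 * F / d
W^2 = 25.8^2 = 665.64
S = 0.000247 * 665.64 * 69.3 / 37.3
Numerator = 0.000247 * 665.64 * 69.3 = 11.393826
S = 11.393826 / 37.3 = 0.3055 m

0.3055


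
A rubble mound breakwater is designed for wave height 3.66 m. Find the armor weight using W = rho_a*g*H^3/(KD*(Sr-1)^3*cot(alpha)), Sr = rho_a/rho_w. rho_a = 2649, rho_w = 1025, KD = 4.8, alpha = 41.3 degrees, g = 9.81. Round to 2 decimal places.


Sr = rho_a / rho_w = 2649 / 1025 = 2.584390
(Sr - 1) = 1.584390
(Sr - 1)^3 = 3.977283
cot(41.3) = 1 / tan(41.3) = 1 / 0.878521 = 1.138276
Numerator = 2649 * 9.81 * 3.66^3 = 1274072.7347
Denominator = 4.8 * 3.977283 * 1.138276 = 21.730781
W = 1274072.7347 / 21.730781
W = 58629.86 N

58629.86


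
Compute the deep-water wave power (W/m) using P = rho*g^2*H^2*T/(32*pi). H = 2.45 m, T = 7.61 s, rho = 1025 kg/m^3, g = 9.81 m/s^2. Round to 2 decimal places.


P = rho * g^2 * H^2 * T / (32 * pi)
P = 1025 * 9.81^2 * 2.45^2 * 7.61 / (32 * pi)
P = 1025 * 96.2361 * 6.0025 * 7.61 / 100.53096
P = 44820.72 W/m

44820.72


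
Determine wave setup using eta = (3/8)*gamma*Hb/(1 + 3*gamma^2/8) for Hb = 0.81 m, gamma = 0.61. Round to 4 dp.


eta = (3/8) * gamma * Hb / (1 + 3*gamma^2/8)
Numerator = (3/8) * 0.61 * 0.81 = 0.185288
Denominator = 1 + 3*0.61^2/8 = 1 + 0.139538 = 1.139538
eta = 0.185288 / 1.139538
eta = 0.1626 m

0.1626


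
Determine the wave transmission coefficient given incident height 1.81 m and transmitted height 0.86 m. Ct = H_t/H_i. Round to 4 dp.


Ct = H_t / H_i
Ct = 0.86 / 1.81
Ct = 0.4751

0.4751


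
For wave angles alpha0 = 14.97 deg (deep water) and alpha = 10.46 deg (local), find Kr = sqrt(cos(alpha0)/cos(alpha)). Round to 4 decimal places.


Kr = sqrt(cos(alpha0) / cos(alpha))
cos(14.97) = 0.966061
cos(10.46) = 0.983382
Kr = sqrt(0.966061 / 0.983382)
Kr = sqrt(0.982387)
Kr = 0.9912

0.9912


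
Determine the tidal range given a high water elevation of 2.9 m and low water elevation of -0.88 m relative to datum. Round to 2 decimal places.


Tidal range = High water - Low water
Tidal range = 2.9 - (-0.88)
Tidal range = 3.78 m

3.78


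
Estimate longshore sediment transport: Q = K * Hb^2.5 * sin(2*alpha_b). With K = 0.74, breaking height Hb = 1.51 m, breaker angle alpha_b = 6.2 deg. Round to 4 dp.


Q = K * Hb^2.5 * sin(2 * alpha_b)
Hb^2.5 = 1.51^2.5 = 2.801834
sin(2 * 6.2) = sin(12.4) = 0.214735
Q = 0.74 * 2.801834 * 0.214735
Q = 0.4452 m^3/s

0.4452


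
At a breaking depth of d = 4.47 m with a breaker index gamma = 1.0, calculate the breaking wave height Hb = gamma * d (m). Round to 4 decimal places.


Hb = gamma * d
Hb = 1.0 * 4.47
Hb = 4.4700 m

4.4700


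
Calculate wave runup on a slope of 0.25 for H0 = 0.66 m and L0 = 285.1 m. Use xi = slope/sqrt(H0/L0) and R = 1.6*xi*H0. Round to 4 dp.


xi = slope / sqrt(H0/L0)
H0/L0 = 0.66/285.1 = 0.002315
sqrt(0.002315) = 0.048114
xi = 0.25 / 0.048114 = 5.195970
R = 1.6 * xi * H0 = 1.6 * 5.195970 * 0.66
R = 5.4869 m

5.4869


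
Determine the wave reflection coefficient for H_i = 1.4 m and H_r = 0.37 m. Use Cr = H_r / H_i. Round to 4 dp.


Cr = H_r / H_i
Cr = 0.37 / 1.4
Cr = 0.2643

0.2643


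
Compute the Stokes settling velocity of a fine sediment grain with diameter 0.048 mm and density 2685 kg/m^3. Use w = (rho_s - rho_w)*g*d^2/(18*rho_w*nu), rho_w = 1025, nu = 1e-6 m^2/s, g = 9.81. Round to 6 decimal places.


w = (rho_s - rho_w) * g * d^2 / (18 * rho_w * nu)
d = 0.048 mm = 0.000048 m
rho_s - rho_w = 2685 - 1025 = 1660
Numerator = 1660 * 9.81 * (0.000048)^2 = 0.000037519718
Denominator = 18 * 1025 * 1e-6 = 0.018450
w = 0.002034 m/s

0.002034


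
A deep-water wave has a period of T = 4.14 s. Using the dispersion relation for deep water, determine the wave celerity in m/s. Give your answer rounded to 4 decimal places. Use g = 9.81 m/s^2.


We use the deep-water celerity formula:
C = g * T / (2 * pi)
C = 9.81 * 4.14 / (2 * 3.14159...)
C = 40.613400 / 6.283185
C = 6.4638 m/s

6.4638


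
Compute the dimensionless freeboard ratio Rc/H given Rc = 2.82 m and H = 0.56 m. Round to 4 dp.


Relative freeboard = Rc / H
= 2.82 / 0.56
= 5.0357

5.0357


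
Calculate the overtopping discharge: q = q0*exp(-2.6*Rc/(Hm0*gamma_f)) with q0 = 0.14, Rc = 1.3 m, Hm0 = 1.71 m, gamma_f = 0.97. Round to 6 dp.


q = q0 * exp(-2.6 * Rc / (Hm0 * gamma_f))
Exponent = -2.6 * 1.3 / (1.71 * 0.97)
= -2.6 * 1.3 / 1.6587
= -2.037740
exp(-2.037740) = 0.130323
q = 0.14 * 0.130323
q = 0.018245 m^3/s/m

0.018245


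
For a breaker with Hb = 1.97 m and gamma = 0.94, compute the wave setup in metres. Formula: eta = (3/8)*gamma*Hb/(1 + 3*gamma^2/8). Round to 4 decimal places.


eta = (3/8) * gamma * Hb / (1 + 3*gamma^2/8)
Numerator = (3/8) * 0.94 * 1.97 = 0.694425
Denominator = 1 + 3*0.94^2/8 = 1 + 0.331350 = 1.331350
eta = 0.694425 / 1.331350
eta = 0.5216 m

0.5216


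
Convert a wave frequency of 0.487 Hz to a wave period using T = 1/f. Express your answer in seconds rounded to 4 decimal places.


T = 1 / f
T = 1 / 0.487
T = 2.0534 s

2.0534


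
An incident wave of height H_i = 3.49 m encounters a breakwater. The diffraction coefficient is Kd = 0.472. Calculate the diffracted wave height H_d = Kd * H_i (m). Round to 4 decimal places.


H_d = Kd * H_i
H_d = 0.472 * 3.49
H_d = 1.6473 m

1.6473


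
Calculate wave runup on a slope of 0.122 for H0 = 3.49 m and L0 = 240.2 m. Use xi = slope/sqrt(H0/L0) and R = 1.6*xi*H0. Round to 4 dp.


xi = slope / sqrt(H0/L0)
H0/L0 = 3.49/240.2 = 0.014530
sqrt(0.014530) = 0.120539
xi = 0.122 / 0.120539 = 1.012124
R = 1.6 * xi * H0 = 1.6 * 1.012124 * 3.49
R = 5.6517 m

5.6517


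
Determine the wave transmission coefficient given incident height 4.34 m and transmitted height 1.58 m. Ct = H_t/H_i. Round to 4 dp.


Ct = H_t / H_i
Ct = 1.58 / 4.34
Ct = 0.3641

0.3641


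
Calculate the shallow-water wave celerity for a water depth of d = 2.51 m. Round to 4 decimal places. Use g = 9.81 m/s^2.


Using the shallow-water approximation:
C = sqrt(g * d) = sqrt(9.81 * 2.51)
C = sqrt(24.6231)
C = 4.9622 m/s

4.9622


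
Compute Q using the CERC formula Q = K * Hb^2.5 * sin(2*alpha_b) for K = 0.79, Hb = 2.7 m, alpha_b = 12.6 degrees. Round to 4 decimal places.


Q = K * Hb^2.5 * sin(2 * alpha_b)
Hb^2.5 = 2.7^2.5 = 11.978692
sin(2 * 12.6) = sin(25.2) = 0.425779
Q = 0.79 * 11.978692 * 0.425779
Q = 4.0292 m^3/s

4.0292


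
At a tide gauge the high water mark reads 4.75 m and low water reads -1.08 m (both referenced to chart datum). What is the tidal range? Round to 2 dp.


Tidal range = High water - Low water
Tidal range = 4.75 - (-1.08)
Tidal range = 5.83 m

5.83


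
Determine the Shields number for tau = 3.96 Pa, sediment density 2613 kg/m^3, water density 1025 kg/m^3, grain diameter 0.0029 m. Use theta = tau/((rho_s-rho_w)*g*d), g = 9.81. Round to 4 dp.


theta = tau / ((rho_s - rho_w) * g * d)
rho_s - rho_w = 2613 - 1025 = 1588
Denominator = 1588 * 9.81 * 0.0029 = 45.177012
theta = 3.96 / 45.177012
theta = 0.0877

0.0877


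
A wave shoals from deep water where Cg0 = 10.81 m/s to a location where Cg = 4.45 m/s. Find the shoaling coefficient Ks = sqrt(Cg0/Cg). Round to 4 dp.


Ks = sqrt(Cg0 / Cg)
Ks = sqrt(10.81 / 4.45)
Ks = sqrt(2.4292)
Ks = 1.5586

1.5586


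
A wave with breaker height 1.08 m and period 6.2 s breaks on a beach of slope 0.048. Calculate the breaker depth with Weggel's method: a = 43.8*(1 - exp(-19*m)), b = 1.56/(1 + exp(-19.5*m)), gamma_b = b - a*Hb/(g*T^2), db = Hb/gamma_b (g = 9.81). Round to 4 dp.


a = 43.8 * (1 - exp(-19 * m))
exp(-19 * 0.048) = exp(-0.9120) = 0.401720
a = 43.8 * (1 - 0.401720) = 26.204665
b = 1.56 / (1 + exp(-19.5 * m))
exp(-19.5 * 0.048) = exp(-0.9360) = 0.392193
b = 1.56 / (1 + 0.392193) = 1.120534
Hb / (g * T^2) = 1.08 / (9.81 * 6.2^2) = 1.08 / 377.0964 = 0.00286399
gamma_b = b - a * Hb/(g*T^2) = 1.120534 - 26.204665 * 0.00286399 = 1.045484
db = Hb / gamma_b = 1.08 / 1.045484
db = 1.0330 m

1.0330


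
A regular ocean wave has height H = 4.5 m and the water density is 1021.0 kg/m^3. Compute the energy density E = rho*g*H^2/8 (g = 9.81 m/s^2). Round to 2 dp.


E = (1/8) * rho * g * H^2
E = (1/8) * 1021.0 * 9.81 * 4.5^2
E = 0.125 * 1021.0 * 9.81 * 20.2500
E = 25353.03 J/m^2

25353.03


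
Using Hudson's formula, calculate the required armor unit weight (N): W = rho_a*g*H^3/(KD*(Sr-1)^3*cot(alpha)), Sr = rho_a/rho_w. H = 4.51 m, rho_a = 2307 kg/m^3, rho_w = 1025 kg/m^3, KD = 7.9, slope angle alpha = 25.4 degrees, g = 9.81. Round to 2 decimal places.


Sr = rho_a / rho_w = 2307 / 1025 = 2.250732
(Sr - 1) = 1.250732
(Sr - 1)^3 = 1.956557
cot(25.4) = 1 / tan(25.4) = 1 / 0.474835 = 2.105995
Numerator = 2307 * 9.81 * 4.51^3 = 2076090.2437
Denominator = 7.9 * 1.956557 * 2.105995 = 32.551944
W = 2076090.2437 / 32.551944
W = 63777.77 N

63777.77


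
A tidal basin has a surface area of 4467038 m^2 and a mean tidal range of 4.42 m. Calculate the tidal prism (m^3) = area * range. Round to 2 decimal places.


Tidal prism = Area * Tidal range
P = 4467038 * 4.42
P = 19744307.96 m^3

19744307.96


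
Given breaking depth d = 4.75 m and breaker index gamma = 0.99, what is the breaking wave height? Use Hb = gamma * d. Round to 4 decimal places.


Hb = gamma * d
Hb = 0.99 * 4.75
Hb = 4.7025 m

4.7025


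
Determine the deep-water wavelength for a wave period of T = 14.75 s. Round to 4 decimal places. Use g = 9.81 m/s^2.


L0 = g * T^2 / (2 * pi)
L0 = 9.81 * 14.75^2 / (2 * pi)
L0 = 9.81 * 217.5625 / 6.28319
L0 = 2134.2881 / 6.28319
L0 = 339.6825 m

339.6825


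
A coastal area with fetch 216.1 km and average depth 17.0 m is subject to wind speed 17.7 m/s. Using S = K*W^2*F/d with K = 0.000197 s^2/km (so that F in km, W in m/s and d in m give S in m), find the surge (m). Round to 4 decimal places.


S = K * W^2 * F / d
W^2 = 17.7^2 = 313.29
S = 0.000197 * 313.29 * 216.1 / 17.0
Numerator = 0.000197 * 313.29 * 216.1 = 13.337288
S = 13.337288 / 17.0 = 0.7845 m

0.7845


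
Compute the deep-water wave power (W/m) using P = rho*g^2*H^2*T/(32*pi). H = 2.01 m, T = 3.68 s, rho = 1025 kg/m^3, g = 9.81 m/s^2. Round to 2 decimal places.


P = rho * g^2 * H^2 * T / (32 * pi)
P = 1025 * 9.81^2 * 2.01^2 * 3.68 / (32 * pi)
P = 1025 * 96.2361 * 4.0401 * 3.68 / 100.53096
P = 14588.21 W/m

14588.21


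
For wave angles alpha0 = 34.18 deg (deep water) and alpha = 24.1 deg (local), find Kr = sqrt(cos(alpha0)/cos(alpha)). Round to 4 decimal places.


Kr = sqrt(cos(alpha0) / cos(alpha))
cos(34.18) = 0.827277
cos(24.1) = 0.912834
Kr = sqrt(0.827277 / 0.912834)
Kr = sqrt(0.906273)
Kr = 0.9520

0.9520


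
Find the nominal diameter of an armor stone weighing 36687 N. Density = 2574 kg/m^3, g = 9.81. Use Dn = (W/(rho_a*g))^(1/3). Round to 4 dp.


V = W / (rho_a * g)
V = 36687 / (2574 * 9.81)
V = 36687 / 25250.94
V = 1.452896 m^3
Dn = V^(1/3) = 1.452896^(1/3)
Dn = 1.1326 m

1.1326


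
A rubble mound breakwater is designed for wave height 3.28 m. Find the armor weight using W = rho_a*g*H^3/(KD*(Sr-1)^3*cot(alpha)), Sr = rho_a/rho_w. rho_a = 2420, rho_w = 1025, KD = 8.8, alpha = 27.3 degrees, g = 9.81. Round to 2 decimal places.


Sr = rho_a / rho_w = 2420 / 1025 = 2.360976
(Sr - 1) = 1.360976
(Sr - 1)^3 = 2.520873
cot(27.3) = 1 / tan(27.3) = 1 / 0.516138 = 1.937465
Numerator = 2420 * 9.81 * 3.28^3 = 837733.5420
Denominator = 8.8 * 2.520873 * 1.937465 = 42.980103
W = 837733.5420 / 42.980103
W = 19491.19 N

19491.19


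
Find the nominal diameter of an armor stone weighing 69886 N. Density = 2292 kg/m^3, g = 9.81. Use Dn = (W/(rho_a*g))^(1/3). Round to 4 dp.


V = W / (rho_a * g)
V = 69886 / (2292 * 9.81)
V = 69886 / 22484.52
V = 3.108183 m^3
Dn = V^(1/3) = 3.108183^(1/3)
Dn = 1.4594 m

1.4594


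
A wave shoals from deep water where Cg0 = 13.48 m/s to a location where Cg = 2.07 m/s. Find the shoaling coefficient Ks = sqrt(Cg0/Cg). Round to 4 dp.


Ks = sqrt(Cg0 / Cg)
Ks = sqrt(13.48 / 2.07)
Ks = sqrt(6.5121)
Ks = 2.5519

2.5519


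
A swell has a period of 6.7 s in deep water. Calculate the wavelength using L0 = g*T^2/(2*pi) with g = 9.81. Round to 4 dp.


L0 = g * T^2 / (2 * pi)
L0 = 9.81 * 6.7^2 / (2 * pi)
L0 = 9.81 * 44.8900 / 6.28319
L0 = 440.3709 / 6.28319
L0 = 70.0872 m

70.0872


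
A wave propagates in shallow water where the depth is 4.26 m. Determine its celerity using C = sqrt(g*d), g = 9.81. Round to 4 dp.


Using the shallow-water approximation:
C = sqrt(g * d) = sqrt(9.81 * 4.26)
C = sqrt(41.7906)
C = 6.4646 m/s

6.4646


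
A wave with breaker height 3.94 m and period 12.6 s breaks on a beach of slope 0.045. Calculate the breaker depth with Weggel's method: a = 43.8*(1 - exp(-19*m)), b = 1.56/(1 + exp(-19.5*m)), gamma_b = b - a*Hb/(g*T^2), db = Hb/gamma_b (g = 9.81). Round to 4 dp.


a = 43.8 * (1 - exp(-19 * m))
exp(-19 * 0.045) = exp(-0.8550) = 0.425283
a = 43.8 * (1 - 0.425283) = 25.172596
b = 1.56 / (1 + exp(-19.5 * m))
exp(-19.5 * 0.045) = exp(-0.8775) = 0.415821
b = 1.56 / (1 + 0.415821) = 1.101834
Hb / (g * T^2) = 3.94 / (9.81 * 12.6^2) = 3.94 / 1557.4356 = 0.00252980
gamma_b = b - a * Hb/(g*T^2) = 1.101834 - 25.172596 * 0.00252980 = 1.038152
db = Hb / gamma_b = 3.94 / 1.038152
db = 3.7952 m

3.7952


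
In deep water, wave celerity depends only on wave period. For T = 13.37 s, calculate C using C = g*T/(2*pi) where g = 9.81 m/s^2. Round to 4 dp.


We use the deep-water celerity formula:
C = g * T / (2 * pi)
C = 9.81 * 13.37 / (2 * 3.14159...)
C = 131.159700 / 6.283185
C = 20.8747 m/s

20.8747


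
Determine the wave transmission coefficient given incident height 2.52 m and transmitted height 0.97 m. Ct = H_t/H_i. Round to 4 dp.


Ct = H_t / H_i
Ct = 0.97 / 2.52
Ct = 0.3849

0.3849


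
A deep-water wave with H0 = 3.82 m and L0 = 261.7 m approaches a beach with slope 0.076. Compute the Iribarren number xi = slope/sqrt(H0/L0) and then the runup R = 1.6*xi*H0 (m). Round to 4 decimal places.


xi = slope / sqrt(H0/L0)
H0/L0 = 3.82/261.7 = 0.014597
sqrt(0.014597) = 0.120817
xi = 0.076 / 0.120817 = 0.629048
R = 1.6 * xi * H0 = 1.6 * 0.629048 * 3.82
R = 3.8447 m

3.8447


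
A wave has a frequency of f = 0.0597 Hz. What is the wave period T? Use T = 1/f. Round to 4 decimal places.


T = 1 / f
T = 1 / 0.0597
T = 16.7504 s

16.7504


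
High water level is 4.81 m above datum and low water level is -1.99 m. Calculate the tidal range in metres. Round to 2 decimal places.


Tidal range = High water - Low water
Tidal range = 4.81 - (-1.99)
Tidal range = 6.80 m

6.80


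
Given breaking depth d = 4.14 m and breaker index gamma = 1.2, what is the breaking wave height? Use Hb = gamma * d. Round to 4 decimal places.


Hb = gamma * d
Hb = 1.2 * 4.14
Hb = 4.9680 m

4.9680


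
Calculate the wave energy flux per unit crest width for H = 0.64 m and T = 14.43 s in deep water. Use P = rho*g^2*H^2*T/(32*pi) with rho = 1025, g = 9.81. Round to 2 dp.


P = rho * g^2 * H^2 * T / (32 * pi)
P = 1025 * 9.81^2 * 0.64^2 * 14.43 / (32 * pi)
P = 1025 * 96.2361 * 0.4096 * 14.43 / 100.53096
P = 5799.47 W/m

5799.47


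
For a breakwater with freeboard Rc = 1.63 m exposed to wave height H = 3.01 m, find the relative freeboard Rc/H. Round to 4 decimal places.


Relative freeboard = Rc / H
= 1.63 / 3.01
= 0.5415

0.5415


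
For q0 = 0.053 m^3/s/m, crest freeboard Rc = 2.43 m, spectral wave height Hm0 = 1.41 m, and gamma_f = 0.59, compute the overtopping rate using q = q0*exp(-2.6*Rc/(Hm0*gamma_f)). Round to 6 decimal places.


q = q0 * exp(-2.6 * Rc / (Hm0 * gamma_f))
Exponent = -2.6 * 2.43 / (1.41 * 0.59)
= -2.6 * 2.43 / 0.8319
= -7.594663
exp(-7.594663) = 0.000503
q = 0.053 * 0.000503
q = 0.000027 m^3/s/m

0.000027


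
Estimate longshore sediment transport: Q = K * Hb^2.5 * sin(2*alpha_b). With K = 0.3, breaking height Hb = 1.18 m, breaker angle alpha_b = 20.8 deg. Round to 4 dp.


Q = K * Hb^2.5 * sin(2 * alpha_b)
Hb^2.5 = 1.18^2.5 = 1.512534
sin(2 * 20.8) = sin(41.6) = 0.663926
Q = 0.3 * 1.512534 * 0.663926
Q = 0.3013 m^3/s

0.3013


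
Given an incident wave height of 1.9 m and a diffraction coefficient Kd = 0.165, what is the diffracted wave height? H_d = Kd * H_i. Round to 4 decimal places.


H_d = Kd * H_i
H_d = 0.165 * 1.9
H_d = 0.3135 m

0.3135


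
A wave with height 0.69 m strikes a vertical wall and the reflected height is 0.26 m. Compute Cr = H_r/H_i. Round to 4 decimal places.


Cr = H_r / H_i
Cr = 0.26 / 0.69
Cr = 0.3768

0.3768


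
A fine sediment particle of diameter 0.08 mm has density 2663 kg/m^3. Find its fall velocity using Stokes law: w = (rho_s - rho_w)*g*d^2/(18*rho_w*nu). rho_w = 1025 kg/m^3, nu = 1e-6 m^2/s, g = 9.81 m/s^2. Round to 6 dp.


w = (rho_s - rho_w) * g * d^2 / (18 * rho_w * nu)
d = 0.08 mm = 0.000080 m
rho_s - rho_w = 2663 - 1025 = 1638
Numerator = 1638 * 9.81 * (0.000080)^2 = 0.000102840192
Denominator = 18 * 1025 * 1e-6 = 0.018450
w = 0.005574 m/s

0.005574


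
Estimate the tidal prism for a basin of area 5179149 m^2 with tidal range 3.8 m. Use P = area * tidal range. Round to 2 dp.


Tidal prism = Area * Tidal range
P = 5179149 * 3.8
P = 19680766.20 m^3

19680766.20


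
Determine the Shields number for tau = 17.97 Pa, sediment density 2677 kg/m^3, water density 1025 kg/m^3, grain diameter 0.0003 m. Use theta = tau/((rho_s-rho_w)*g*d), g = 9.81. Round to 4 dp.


theta = tau / ((rho_s - rho_w) * g * d)
rho_s - rho_w = 2677 - 1025 = 1652
Denominator = 1652 * 9.81 * 0.0003 = 4.861836
theta = 17.97 / 4.861836
theta = 3.6961

3.6961


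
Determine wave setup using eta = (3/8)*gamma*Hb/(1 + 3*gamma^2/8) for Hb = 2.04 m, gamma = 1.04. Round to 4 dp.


eta = (3/8) * gamma * Hb / (1 + 3*gamma^2/8)
Numerator = (3/8) * 1.04 * 2.04 = 0.795600
Denominator = 1 + 3*1.04^2/8 = 1 + 0.405600 = 1.405600
eta = 0.795600 / 1.405600
eta = 0.5660 m

0.5660


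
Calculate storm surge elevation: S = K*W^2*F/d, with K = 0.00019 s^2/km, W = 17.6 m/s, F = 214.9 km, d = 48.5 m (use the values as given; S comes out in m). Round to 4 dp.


S = K * W^2 * F / d
W^2 = 17.6^2 = 309.76
S = 0.00019 * 309.76 * 214.9 / 48.5
Numerator = 0.00019 * 309.76 * 214.9 = 12.647811
S = 12.647811 / 48.5 = 0.2608 m

0.2608


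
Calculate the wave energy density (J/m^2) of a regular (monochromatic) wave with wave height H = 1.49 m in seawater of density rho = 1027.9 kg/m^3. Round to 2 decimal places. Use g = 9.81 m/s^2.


E = (1/8) * rho * g * H^2
E = (1/8) * 1027.9 * 9.81 * 1.49^2
E = 0.125 * 1027.9 * 9.81 * 2.2201
E = 2798.35 J/m^2

2798.35


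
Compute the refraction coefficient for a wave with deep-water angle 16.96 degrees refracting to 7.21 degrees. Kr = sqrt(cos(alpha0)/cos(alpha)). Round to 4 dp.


Kr = sqrt(cos(alpha0) / cos(alpha))
cos(16.96) = 0.956509
cos(7.21) = 0.992093
Kr = sqrt(0.956509 / 0.992093)
Kr = sqrt(0.964132)
Kr = 0.9819

0.9819


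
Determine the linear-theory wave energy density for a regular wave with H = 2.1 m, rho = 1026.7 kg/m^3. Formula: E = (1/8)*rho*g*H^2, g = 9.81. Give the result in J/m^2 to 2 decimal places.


E = (1/8) * rho * g * H^2
E = (1/8) * 1026.7 * 9.81 * 2.1^2
E = 0.125 * 1026.7 * 9.81 * 4.4100
E = 5552.15 J/m^2

5552.15


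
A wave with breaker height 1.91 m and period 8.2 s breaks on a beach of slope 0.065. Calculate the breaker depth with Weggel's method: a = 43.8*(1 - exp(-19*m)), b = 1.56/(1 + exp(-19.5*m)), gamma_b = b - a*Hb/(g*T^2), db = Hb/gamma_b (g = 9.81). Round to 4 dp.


a = 43.8 * (1 - exp(-19 * m))
exp(-19 * 0.065) = exp(-1.2350) = 0.290835
a = 43.8 * (1 - 0.290835) = 31.061437
b = 1.56 / (1 + exp(-19.5 * m))
exp(-19.5 * 0.065) = exp(-1.2675) = 0.281535
b = 1.56 / (1 + 0.281535) = 1.217291
Hb / (g * T^2) = 1.91 / (9.81 * 8.2^2) = 1.91 / 659.6244 = 0.00289559
gamma_b = b - a * Hb/(g*T^2) = 1.217291 - 31.061437 * 0.00289559 = 1.127350
db = Hb / gamma_b = 1.91 / 1.127350
db = 1.6942 m

1.6942


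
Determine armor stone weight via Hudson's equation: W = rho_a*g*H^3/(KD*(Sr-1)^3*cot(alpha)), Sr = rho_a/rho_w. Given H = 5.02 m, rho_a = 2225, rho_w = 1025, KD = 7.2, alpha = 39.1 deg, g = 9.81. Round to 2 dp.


Sr = rho_a / rho_w = 2225 / 1025 = 2.170732
(Sr - 1) = 1.170732
(Sr - 1)^3 = 1.604620
cot(39.1) = 1 / tan(39.1) = 1 / 0.812678 = 1.230500
Numerator = 2225 * 9.81 * 5.02^3 = 2761278.2631
Denominator = 7.2 * 1.604620 * 1.230500 = 14.216286
W = 2761278.2631 / 14.216286
W = 194233.45 N

194233.45


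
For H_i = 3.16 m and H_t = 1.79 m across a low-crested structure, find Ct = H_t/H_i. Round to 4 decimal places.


Ct = H_t / H_i
Ct = 1.79 / 3.16
Ct = 0.5665

0.5665


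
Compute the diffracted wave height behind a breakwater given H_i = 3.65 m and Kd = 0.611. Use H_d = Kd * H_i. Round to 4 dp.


H_d = Kd * H_i
H_d = 0.611 * 3.65
H_d = 2.2302 m

2.2302


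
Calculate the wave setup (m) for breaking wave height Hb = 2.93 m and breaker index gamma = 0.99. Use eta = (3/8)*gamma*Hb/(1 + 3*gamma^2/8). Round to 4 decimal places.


eta = (3/8) * gamma * Hb / (1 + 3*gamma^2/8)
Numerator = (3/8) * 0.99 * 2.93 = 1.087762
Denominator = 1 + 3*0.99^2/8 = 1 + 0.367538 = 1.367538
eta = 1.087762 / 1.367538
eta = 0.7954 m

0.7954


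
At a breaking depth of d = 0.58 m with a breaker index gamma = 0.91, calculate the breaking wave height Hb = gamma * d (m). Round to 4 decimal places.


Hb = gamma * d
Hb = 0.91 * 0.58
Hb = 0.5278 m

0.5278


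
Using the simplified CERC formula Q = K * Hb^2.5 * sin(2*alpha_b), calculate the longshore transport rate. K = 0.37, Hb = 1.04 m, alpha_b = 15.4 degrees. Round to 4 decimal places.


Q = K * Hb^2.5 * sin(2 * alpha_b)
Hb^2.5 = 1.04^2.5 = 1.103020
sin(2 * 15.4) = sin(30.8) = 0.512043
Q = 0.37 * 1.103020 * 0.512043
Q = 0.2090 m^3/s

0.2090


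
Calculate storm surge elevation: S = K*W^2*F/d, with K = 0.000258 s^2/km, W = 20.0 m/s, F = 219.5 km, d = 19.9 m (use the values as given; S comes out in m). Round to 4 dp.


S = K * W^2 * F / d
W^2 = 20.0^2 = 400.00
S = 0.000258 * 400.00 * 219.5 / 19.9
Numerator = 0.000258 * 400.00 * 219.5 = 22.652400
S = 22.652400 / 19.9 = 1.1383 m

1.1383


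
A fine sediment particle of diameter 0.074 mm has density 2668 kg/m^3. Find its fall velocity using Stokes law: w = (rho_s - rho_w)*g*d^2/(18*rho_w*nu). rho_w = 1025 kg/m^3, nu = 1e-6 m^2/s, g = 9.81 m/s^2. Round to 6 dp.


w = (rho_s - rho_w) * g * d^2 / (18 * rho_w * nu)
d = 0.074 mm = 0.000074 m
rho_s - rho_w = 2668 - 1025 = 1643
Numerator = 1643 * 9.81 * (0.000074)^2 = 0.000088261237
Denominator = 18 * 1025 * 1e-6 = 0.018450
w = 0.004784 m/s

0.004784


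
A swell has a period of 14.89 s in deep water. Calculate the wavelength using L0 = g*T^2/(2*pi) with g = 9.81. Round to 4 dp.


L0 = g * T^2 / (2 * pi)
L0 = 9.81 * 14.89^2 / (2 * pi)
L0 = 9.81 * 221.7121 / 6.28319
L0 = 2174.9957 / 6.28319
L0 = 346.1613 m

346.1613


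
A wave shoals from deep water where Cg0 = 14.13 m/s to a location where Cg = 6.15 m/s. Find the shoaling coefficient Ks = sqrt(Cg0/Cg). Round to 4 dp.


Ks = sqrt(Cg0 / Cg)
Ks = sqrt(14.13 / 6.15)
Ks = sqrt(2.2976)
Ks = 1.5158

1.5158


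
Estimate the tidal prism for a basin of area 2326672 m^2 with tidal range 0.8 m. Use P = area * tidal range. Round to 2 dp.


Tidal prism = Area * Tidal range
P = 2326672 * 0.8
P = 1861337.60 m^3

1861337.60


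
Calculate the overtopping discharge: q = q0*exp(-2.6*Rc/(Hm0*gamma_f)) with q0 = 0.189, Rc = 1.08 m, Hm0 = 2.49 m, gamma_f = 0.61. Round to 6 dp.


q = q0 * exp(-2.6 * Rc / (Hm0 * gamma_f))
Exponent = -2.6 * 1.08 / (2.49 * 0.61)
= -2.6 * 1.08 / 1.5189
= -1.848706
exp(-1.848706) = 0.157441
q = 0.189 * 0.157441
q = 0.029756 m^3/s/m

0.029756


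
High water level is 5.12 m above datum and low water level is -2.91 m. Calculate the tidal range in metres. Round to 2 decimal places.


Tidal range = High water - Low water
Tidal range = 5.12 - (-2.91)
Tidal range = 8.03 m

8.03


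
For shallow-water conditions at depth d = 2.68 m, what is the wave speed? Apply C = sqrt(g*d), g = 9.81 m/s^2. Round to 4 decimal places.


Using the shallow-water approximation:
C = sqrt(g * d) = sqrt(9.81 * 2.68)
C = sqrt(26.2908)
C = 5.1275 m/s

5.1275


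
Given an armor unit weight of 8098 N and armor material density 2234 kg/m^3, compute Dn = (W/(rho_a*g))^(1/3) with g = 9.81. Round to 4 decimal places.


V = W / (rho_a * g)
V = 8098 / (2234 * 9.81)
V = 8098 / 21915.54
V = 0.369509 m^3
Dn = V^(1/3) = 0.369509^(1/3)
Dn = 0.7176 m

0.7176


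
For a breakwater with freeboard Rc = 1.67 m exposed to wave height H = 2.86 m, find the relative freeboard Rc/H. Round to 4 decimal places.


Relative freeboard = Rc / H
= 1.67 / 2.86
= 0.5839

0.5839


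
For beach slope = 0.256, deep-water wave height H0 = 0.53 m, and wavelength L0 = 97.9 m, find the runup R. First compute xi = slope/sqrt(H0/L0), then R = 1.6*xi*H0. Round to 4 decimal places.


xi = slope / sqrt(H0/L0)
H0/L0 = 0.53/97.9 = 0.005414
sqrt(0.005414) = 0.073578
xi = 0.256 / 0.073578 = 3.479312
R = 1.6 * xi * H0 = 1.6 * 3.479312 * 0.53
R = 2.9505 m

2.9505


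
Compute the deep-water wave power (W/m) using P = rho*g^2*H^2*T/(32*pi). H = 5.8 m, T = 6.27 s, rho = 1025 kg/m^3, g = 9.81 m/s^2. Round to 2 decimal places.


P = rho * g^2 * H^2 * T / (32 * pi)
P = 1025 * 9.81^2 * 5.8^2 * 6.27 / (32 * pi)
P = 1025 * 96.2361 * 33.6400 * 6.27 / 100.53096
P = 206959.59 W/m

206959.59


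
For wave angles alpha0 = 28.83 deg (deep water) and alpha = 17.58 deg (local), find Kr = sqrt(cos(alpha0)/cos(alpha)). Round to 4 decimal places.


Kr = sqrt(cos(alpha0) / cos(alpha))
cos(28.83) = 0.876054
cos(17.58) = 0.953296
Kr = sqrt(0.876054 / 0.953296)
Kr = sqrt(0.918974)
Kr = 0.9586

0.9586


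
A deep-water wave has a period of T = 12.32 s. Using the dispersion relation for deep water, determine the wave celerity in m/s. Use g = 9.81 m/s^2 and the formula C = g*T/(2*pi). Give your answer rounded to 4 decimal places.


We use the deep-water celerity formula:
C = g * T / (2 * pi)
C = 9.81 * 12.32 / (2 * 3.14159...)
C = 120.859200 / 6.283185
C = 19.2353 m/s

19.2353


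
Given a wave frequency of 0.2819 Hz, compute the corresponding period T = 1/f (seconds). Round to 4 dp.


T = 1 / f
T = 1 / 0.2819
T = 3.5474 s

3.5474


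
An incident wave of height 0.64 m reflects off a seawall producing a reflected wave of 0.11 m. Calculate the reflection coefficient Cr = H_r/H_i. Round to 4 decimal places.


Cr = H_r / H_i
Cr = 0.11 / 0.64
Cr = 0.1719

0.1719


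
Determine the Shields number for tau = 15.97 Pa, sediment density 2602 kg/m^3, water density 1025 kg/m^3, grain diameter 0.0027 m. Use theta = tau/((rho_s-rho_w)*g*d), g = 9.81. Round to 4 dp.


theta = tau / ((rho_s - rho_w) * g * d)
rho_s - rho_w = 2602 - 1025 = 1577
Denominator = 1577 * 9.81 * 0.0027 = 41.769999
theta = 15.97 / 41.769999
theta = 0.3823

0.3823


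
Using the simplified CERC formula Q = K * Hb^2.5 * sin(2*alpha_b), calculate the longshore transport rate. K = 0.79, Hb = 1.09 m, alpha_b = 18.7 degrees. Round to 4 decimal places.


Q = K * Hb^2.5 * sin(2 * alpha_b)
Hb^2.5 = 1.09^2.5 = 1.240413
sin(2 * 18.7) = sin(37.4) = 0.607376
Q = 0.79 * 1.240413 * 0.607376
Q = 0.5952 m^3/s

0.5952


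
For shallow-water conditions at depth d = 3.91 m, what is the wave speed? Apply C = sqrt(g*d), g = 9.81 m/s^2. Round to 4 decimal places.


Using the shallow-water approximation:
C = sqrt(g * d) = sqrt(9.81 * 3.91)
C = sqrt(38.3571)
C = 6.1933 m/s

6.1933


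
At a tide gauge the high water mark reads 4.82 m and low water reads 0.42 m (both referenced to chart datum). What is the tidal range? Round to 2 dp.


Tidal range = High water - Low water
Tidal range = 4.82 - (0.42)
Tidal range = 4.40 m

4.40


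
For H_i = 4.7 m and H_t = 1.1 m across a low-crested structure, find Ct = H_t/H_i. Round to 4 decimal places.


Ct = H_t / H_i
Ct = 1.1 / 4.7
Ct = 0.2340

0.2340


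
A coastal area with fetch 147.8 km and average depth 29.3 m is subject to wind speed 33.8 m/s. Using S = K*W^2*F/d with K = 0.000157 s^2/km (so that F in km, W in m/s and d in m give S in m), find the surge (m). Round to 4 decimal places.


S = K * W^2 * F / d
W^2 = 33.8^2 = 1142.44
S = 0.000157 * 1142.44 * 147.8 / 29.3
Numerator = 0.000157 * 1142.44 * 147.8 = 26.509863
S = 26.509863 / 29.3 = 0.9048 m

0.9048


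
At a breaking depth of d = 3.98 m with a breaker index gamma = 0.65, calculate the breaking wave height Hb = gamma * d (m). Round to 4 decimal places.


Hb = gamma * d
Hb = 0.65 * 3.98
Hb = 2.5870 m

2.5870


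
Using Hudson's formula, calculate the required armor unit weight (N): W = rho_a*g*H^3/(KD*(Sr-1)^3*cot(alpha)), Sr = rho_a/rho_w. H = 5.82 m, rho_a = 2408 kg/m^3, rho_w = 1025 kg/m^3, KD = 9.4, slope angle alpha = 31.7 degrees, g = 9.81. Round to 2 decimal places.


Sr = rho_a / rho_w = 2408 / 1025 = 2.349268
(Sr - 1) = 1.349268
(Sr - 1)^3 = 2.456377
cot(31.7) = 1 / tan(31.7) = 1 / 0.617613 = 1.619138
Numerator = 2408 * 9.81 * 5.82^3 = 4656873.5328
Denominator = 9.4 * 2.456377 * 1.619138 = 37.385798
W = 4656873.5328 / 37.385798
W = 124562.63 N

124562.63


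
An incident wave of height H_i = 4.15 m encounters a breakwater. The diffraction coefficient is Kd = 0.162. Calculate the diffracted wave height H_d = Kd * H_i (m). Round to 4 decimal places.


H_d = Kd * H_i
H_d = 0.162 * 4.15
H_d = 0.6723 m

0.6723


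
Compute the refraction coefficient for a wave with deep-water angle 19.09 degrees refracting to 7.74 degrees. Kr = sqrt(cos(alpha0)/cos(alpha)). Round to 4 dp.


Kr = sqrt(cos(alpha0) / cos(alpha))
cos(19.09) = 0.945006
cos(7.74) = 0.990889
Kr = sqrt(0.945006 / 0.990889)
Kr = sqrt(0.953695)
Kr = 0.9766

0.9766


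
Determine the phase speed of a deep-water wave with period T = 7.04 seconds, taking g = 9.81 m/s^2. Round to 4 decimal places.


We use the deep-water celerity formula:
C = g * T / (2 * pi)
C = 9.81 * 7.04 / (2 * 3.14159...)
C = 69.062400 / 6.283185
C = 10.9916 m/s

10.9916


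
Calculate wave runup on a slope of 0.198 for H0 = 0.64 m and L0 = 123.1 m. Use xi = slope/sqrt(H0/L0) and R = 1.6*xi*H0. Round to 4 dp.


xi = slope / sqrt(H0/L0)
H0/L0 = 0.64/123.1 = 0.005199
sqrt(0.005199) = 0.072104
xi = 0.198 / 0.072104 = 2.746023
R = 1.6 * xi * H0 = 1.6 * 2.746023 * 0.64
R = 2.8119 m

2.8119


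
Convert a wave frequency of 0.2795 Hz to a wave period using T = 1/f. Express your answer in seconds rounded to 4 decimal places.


T = 1 / f
T = 1 / 0.2795
T = 3.5778 s

3.5778


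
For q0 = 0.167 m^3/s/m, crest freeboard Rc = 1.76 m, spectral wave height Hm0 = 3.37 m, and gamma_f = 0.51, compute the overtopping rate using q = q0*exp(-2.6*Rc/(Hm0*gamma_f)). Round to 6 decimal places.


q = q0 * exp(-2.6 * Rc / (Hm0 * gamma_f))
Exponent = -2.6 * 1.76 / (3.37 * 0.51)
= -2.6 * 1.76 / 1.7187
= -2.662477
exp(-2.662477) = 0.069775
q = 0.167 * 0.069775
q = 0.011652 m^3/s/m

0.011652


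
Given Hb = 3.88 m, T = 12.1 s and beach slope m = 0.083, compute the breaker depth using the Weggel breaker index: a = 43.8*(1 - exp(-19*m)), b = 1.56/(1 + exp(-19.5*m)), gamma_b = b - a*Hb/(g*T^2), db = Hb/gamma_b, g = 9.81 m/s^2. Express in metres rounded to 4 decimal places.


a = 43.8 * (1 - exp(-19 * m))
exp(-19 * 0.083) = exp(-1.5770) = 0.206594
a = 43.8 * (1 - 0.206594) = 34.751185
b = 1.56 / (1 + exp(-19.5 * m))
exp(-19.5 * 0.083) = exp(-1.6185) = 0.198196
b = 1.56 / (1 + 0.198196) = 1.301958
Hb / (g * T^2) = 3.88 / (9.81 * 12.1^2) = 3.88 / 1436.2821 = 0.00270142
gamma_b = b - a * Hb/(g*T^2) = 1.301958 - 34.751185 * 0.00270142 = 1.208080
db = Hb / gamma_b = 3.88 / 1.208080
db = 3.2117 m

3.2117


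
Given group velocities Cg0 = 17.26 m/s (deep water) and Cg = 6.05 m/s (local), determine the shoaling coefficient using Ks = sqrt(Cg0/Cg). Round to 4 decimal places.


Ks = sqrt(Cg0 / Cg)
Ks = sqrt(17.26 / 6.05)
Ks = sqrt(2.8529)
Ks = 1.6891

1.6891


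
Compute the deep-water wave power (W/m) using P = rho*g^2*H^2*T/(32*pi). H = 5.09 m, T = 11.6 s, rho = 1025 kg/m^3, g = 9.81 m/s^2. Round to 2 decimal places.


P = rho * g^2 * H^2 * T / (32 * pi)
P = 1025 * 9.81^2 * 5.09^2 * 11.6 / (32 * pi)
P = 1025 * 96.2361 * 25.9081 * 11.6 / 100.53096
P = 294886.97 W/m

294886.97


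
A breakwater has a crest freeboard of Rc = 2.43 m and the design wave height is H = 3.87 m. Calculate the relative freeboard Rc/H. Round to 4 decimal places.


Relative freeboard = Rc / H
= 2.43 / 3.87
= 0.6279

0.6279


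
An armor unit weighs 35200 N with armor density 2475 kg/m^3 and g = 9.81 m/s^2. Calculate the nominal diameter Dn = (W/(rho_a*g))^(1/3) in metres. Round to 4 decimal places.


V = W / (rho_a * g)
V = 35200 / (2475 * 9.81)
V = 35200 / 24279.75
V = 1.449768 m^3
Dn = V^(1/3) = 1.449768^(1/3)
Dn = 1.1318 m

1.1318


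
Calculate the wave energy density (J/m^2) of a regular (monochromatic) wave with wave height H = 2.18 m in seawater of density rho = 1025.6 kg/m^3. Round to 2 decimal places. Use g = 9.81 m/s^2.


E = (1/8) * rho * g * H^2
E = (1/8) * 1025.6 * 9.81 * 2.18^2
E = 0.125 * 1025.6 * 9.81 * 4.7524
E = 5976.82 J/m^2

5976.82


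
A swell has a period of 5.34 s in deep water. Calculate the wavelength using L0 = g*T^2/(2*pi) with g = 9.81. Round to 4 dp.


L0 = g * T^2 / (2 * pi)
L0 = 9.81 * 5.34^2 / (2 * pi)
L0 = 9.81 * 28.5156 / 6.28319
L0 = 279.7380 / 6.28319
L0 = 44.5217 m

44.5217


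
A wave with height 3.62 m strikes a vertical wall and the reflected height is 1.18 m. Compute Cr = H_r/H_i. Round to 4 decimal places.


Cr = H_r / H_i
Cr = 1.18 / 3.62
Cr = 0.3260

0.3260


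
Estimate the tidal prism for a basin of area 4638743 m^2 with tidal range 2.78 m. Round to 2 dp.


Tidal prism = Area * Tidal range
P = 4638743 * 2.78
P = 12895705.54 m^3

12895705.54


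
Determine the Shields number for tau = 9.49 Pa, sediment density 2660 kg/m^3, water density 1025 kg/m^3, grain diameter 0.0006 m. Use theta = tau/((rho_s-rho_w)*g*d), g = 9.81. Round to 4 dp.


theta = tau / ((rho_s - rho_w) * g * d)
rho_s - rho_w = 2660 - 1025 = 1635
Denominator = 1635 * 9.81 * 0.0006 = 9.623610
theta = 9.49 / 9.623610
theta = 0.9861

0.9861


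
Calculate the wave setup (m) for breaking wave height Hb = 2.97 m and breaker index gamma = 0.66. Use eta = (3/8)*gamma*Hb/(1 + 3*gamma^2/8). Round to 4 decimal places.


eta = (3/8) * gamma * Hb / (1 + 3*gamma^2/8)
Numerator = (3/8) * 0.66 * 2.97 = 0.735075
Denominator = 1 + 3*0.66^2/8 = 1 + 0.163350 = 1.163350
eta = 0.735075 / 1.163350
eta = 0.6319 m

0.6319
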